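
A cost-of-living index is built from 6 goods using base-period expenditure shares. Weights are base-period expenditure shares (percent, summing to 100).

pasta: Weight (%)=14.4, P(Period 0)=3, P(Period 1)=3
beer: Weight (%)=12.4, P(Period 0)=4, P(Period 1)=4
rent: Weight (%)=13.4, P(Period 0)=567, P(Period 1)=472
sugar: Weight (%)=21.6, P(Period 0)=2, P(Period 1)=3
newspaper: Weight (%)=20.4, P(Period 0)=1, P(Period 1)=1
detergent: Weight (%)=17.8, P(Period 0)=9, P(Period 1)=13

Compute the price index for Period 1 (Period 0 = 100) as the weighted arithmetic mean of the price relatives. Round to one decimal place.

116.5

pasta: 14.4 × (3/3) = 14.4 × 1.000000 = 14.4000
beer: 12.4 × (4/4) = 12.4 × 1.000000 = 12.4000
rent: 13.4 × (472/567) = 13.4 × 0.832451 = 11.1549
sugar: 21.6 × (3/2) = 21.6 × 1.500000 = 32.4000
newspaper: 20.4 × (1/1) = 20.4 × 1.000000 = 20.4000
detergent: 17.8 × (13/9) = 17.8 × 1.444444 = 25.7111
Index = Σ wᵢ·(p₁ᵢ/p₀ᵢ) = 14.4000 + 12.4000 + 11.1549 + 32.4000 + 20.4000 + 25.7111 = 116.4660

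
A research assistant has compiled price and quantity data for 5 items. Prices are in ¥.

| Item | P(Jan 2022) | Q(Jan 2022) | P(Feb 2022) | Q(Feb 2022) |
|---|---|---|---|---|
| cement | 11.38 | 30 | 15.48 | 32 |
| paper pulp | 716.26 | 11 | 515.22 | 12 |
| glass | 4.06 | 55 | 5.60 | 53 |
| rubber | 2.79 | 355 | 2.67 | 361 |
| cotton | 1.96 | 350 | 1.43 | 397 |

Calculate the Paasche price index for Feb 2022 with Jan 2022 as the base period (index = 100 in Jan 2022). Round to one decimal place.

77.6

Paasche price index uses current-period quantities as weights.
ΣP(Feb 2022)·Q(Feb 2022) = 15.48×32 + 515.22×12 + 5.60×53 + 2.67×361 + 1.43×397 = 495.36 + 6182.64 + 296.8 + 963.87 + 567.71 = 8506.38
ΣP(Jan 2022)·Q(Feb 2022) = 11.38×32 + 716.26×12 + 4.06×53 + 2.79×361 + 1.96×397 = 364.16 + 8595.12 + 215.18 + 1007.19 + 778.12 = 10959.77
Index = 8506.38 / 10959.77 × 100 = 77.6146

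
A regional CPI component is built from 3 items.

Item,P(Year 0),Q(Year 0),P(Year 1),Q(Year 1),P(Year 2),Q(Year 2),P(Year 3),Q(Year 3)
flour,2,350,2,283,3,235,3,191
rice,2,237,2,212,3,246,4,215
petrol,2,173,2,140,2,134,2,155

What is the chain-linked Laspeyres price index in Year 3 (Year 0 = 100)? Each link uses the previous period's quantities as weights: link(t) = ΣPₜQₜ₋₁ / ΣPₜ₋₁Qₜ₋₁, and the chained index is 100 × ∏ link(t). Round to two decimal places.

Link Year 0→Year 1:
ΣP(Year 1)Q(Year 0) = 2×350 + 2×237 + 2×173 = 700 + 474 + 346 = 1520
ΣP(Year 0)Q(Year 0) = 2×350 + 2×237 + 2×173 = 700 + 474 + 346 = 1520
link = 1520/1520 = 1.000000
Link Year 1→Year 2:
ΣP(Year 2)Q(Year 1) = 3×283 + 3×212 + 2×140 = 849 + 636 + 280 = 1765
ΣP(Year 1)Q(Year 1) = 2×283 + 2×212 + 2×140 = 566 + 424 + 280 = 1270
link = 1765/1270 = 1.389764
Link Year 2→Year 3:
ΣP(Year 3)Q(Year 2) = 3×235 + 4×246 + 2×134 = 705 + 984 + 268 = 1957
ΣP(Year 2)Q(Year 2) = 3×235 + 3×246 + 2×134 = 705 + 738 + 268 = 1711
link = 1957/1711 = 1.143776
Chained index = 100 × 1.000000 × 1.389764 × 1.143776 = 158.9578

158.96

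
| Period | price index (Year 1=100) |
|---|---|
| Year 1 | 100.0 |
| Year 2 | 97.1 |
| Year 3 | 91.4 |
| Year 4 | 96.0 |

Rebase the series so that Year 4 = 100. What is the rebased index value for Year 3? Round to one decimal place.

Rebased(Year 3) = 91.4 / 96.0 × 100 = 95.2083

95.2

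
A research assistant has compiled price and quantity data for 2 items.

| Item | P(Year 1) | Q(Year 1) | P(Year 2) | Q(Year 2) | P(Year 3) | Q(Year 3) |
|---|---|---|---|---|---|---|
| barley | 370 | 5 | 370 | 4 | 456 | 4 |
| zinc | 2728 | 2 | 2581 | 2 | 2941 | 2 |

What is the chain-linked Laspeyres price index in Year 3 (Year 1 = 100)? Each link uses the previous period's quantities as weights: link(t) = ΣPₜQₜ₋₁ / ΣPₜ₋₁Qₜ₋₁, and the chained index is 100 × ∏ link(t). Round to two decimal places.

Link Year 1→Year 2:
ΣP(Year 2)Q(Year 1) = 370×5 + 2581×2 = 1850 + 5162 = 7012
ΣP(Year 1)Q(Year 1) = 370×5 + 2728×2 = 1850 + 5456 = 7306
link = 7012/7306 = 0.959759
Link Year 2→Year 3:
ΣP(Year 3)Q(Year 2) = 456×4 + 2941×2 = 1824 + 5882 = 7706
ΣP(Year 2)Q(Year 2) = 370×4 + 2581×2 = 1480 + 5162 = 6642
link = 7706/6642 = 1.160193
Chained index = 100 × 0.959759 × 1.160193 = 111.3506

111.35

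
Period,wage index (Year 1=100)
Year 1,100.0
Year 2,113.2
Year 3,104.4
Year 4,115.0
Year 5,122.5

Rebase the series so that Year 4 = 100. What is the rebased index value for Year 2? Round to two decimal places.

98.43

Rebased(Year 2) = 113.2 / 115.0 × 100 = 98.4348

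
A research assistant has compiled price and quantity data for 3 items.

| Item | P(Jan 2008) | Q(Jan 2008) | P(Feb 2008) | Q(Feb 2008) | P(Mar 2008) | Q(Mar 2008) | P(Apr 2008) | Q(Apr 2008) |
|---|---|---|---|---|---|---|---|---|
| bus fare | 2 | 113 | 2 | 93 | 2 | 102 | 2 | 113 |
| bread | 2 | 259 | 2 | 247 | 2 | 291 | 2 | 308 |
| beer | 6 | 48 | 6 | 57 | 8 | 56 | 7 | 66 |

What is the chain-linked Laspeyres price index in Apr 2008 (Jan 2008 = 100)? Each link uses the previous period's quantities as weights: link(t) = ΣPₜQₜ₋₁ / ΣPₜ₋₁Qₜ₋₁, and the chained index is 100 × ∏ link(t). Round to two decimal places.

Link Jan 2008→Feb 2008:
ΣP(Feb 2008)Q(Jan 2008) = 2×113 + 2×259 + 6×48 = 226 + 518 + 288 = 1032
ΣP(Jan 2008)Q(Jan 2008) = 2×113 + 2×259 + 6×48 = 226 + 518 + 288 = 1032
link = 1032/1032 = 1.000000
Link Feb 2008→Mar 2008:
ΣP(Mar 2008)Q(Feb 2008) = 2×93 + 2×247 + 8×57 = 186 + 494 + 456 = 1136
ΣP(Feb 2008)Q(Feb 2008) = 2×93 + 2×247 + 6×57 = 186 + 494 + 342 = 1022
link = 1136/1022 = 1.111546
Link Mar 2008→Apr 2008:
ΣP(Apr 2008)Q(Mar 2008) = 2×102 + 2×291 + 7×56 = 204 + 582 + 392 = 1178
ΣP(Mar 2008)Q(Mar 2008) = 2×102 + 2×291 + 8×56 = 204 + 582 + 448 = 1234
link = 1178/1234 = 0.954619
Chained index = 100 × 1.000000 × 1.111546 × 0.954619 = 106.1103

106.11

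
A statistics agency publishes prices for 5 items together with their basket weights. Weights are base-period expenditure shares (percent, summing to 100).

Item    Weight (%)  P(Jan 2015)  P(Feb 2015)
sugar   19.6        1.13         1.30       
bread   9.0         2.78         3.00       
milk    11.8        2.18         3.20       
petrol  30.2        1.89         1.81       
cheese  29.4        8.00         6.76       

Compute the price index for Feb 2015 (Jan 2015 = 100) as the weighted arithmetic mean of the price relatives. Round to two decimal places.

sugar: 19.6 × (1.30/1.13) = 19.6 × 1.150442 = 22.5487
bread: 9.0 × (3.00/2.78) = 9.0 × 1.079137 = 9.7122
milk: 11.8 × (3.20/2.18) = 11.8 × 1.467890 = 17.3211
petrol: 30.2 × (1.81/1.89) = 30.2 × 0.957672 = 28.9217
cheese: 29.4 × (6.76/8.00) = 29.4 × 0.845000 = 24.8430
Index = Σ wᵢ·(p₁ᵢ/p₀ᵢ) = 22.5487 + 9.7122 + 17.3211 + 28.9217 + 24.8430 = 103.3467

103.35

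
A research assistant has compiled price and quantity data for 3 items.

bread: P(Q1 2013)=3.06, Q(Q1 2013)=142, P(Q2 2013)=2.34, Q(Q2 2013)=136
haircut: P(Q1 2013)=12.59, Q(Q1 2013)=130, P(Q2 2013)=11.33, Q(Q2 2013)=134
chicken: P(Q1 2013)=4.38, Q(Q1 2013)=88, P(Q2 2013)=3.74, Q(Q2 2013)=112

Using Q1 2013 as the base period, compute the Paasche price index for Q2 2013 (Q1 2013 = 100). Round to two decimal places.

86.95

Paasche price index uses current-period quantities as weights.
ΣP(Q2 2013)·Q(Q2 2013) = 2.34×136 + 11.33×134 + 3.74×112 = 318.24 + 1518.22 + 418.88 = 2255.34
ΣP(Q1 2013)·Q(Q2 2013) = 3.06×136 + 12.59×134 + 4.38×112 = 416.16 + 1687.06 + 490.56 = 2593.78
Index = 2255.34 / 2593.78 × 100 = 86.9519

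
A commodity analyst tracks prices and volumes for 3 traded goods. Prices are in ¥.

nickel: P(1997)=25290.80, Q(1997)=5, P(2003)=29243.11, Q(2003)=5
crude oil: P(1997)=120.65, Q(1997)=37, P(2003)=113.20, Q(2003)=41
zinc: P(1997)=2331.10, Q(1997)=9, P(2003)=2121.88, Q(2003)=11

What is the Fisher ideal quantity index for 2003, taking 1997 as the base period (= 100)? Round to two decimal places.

Laspeyres component (base-period weights):
ΣP(1997)Q(2003) = 25290.80×5 + 120.65×41 + 2331.10×11 = 126454 + 4946.65 + 25642.1 = 157042.75
ΣP(1997)Q(1997) = 25290.80×5 + 120.65×37 + 2331.10×9 = 126454 + 4464.05 + 20979.9 = 151897.95
L = 157042.75 / 151897.95 × 100 = 103.3870
Paasche component (current-period weights):
ΣP(2003)Q(2003) = 29243.11×5 + 113.20×41 + 2121.88×11 = 146215.55 + 4641.2 + 23340.68 = 174197.43
ΣP(2003)Q(1997) = 29243.11×5 + 113.20×37 + 2121.88×9 = 146215.55 + 4188.4 + 19096.92 = 169500.87
P = 174197.43 / 169500.87 × 100 = 102.7708
Fisher = √(L × P) = √(103.3870 × 102.7708) = 103.0785

103.08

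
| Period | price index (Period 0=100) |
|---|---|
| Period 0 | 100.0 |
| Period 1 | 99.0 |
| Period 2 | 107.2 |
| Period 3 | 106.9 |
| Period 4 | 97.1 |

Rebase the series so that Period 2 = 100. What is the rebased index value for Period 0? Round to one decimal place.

93.3

Rebased(Period 0) = 100.0 / 107.2 × 100 = 93.2836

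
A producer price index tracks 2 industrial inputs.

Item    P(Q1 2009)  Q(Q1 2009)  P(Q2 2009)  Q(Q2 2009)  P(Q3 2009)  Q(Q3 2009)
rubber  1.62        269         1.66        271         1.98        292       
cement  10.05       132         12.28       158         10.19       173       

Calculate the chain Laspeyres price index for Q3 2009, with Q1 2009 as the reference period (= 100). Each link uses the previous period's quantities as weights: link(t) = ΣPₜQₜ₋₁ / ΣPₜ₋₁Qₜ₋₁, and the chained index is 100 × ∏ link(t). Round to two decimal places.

105.36

Link Q1 2009→Q2 2009:
ΣP(Q2 2009)Q(Q1 2009) = 1.66×269 + 12.28×132 = 446.54 + 1620.96 = 2067.5
ΣP(Q1 2009)Q(Q1 2009) = 1.62×269 + 10.05×132 = 435.78 + 1326.6 = 1762.38
link = 2067.5/1762.38 = 1.173130
Link Q2 2009→Q3 2009:
ΣP(Q3 2009)Q(Q2 2009) = 1.98×271 + 10.19×158 = 536.58 + 1610.02 = 2146.6
ΣP(Q2 2009)Q(Q2 2009) = 1.66×271 + 12.28×158 = 449.86 + 1940.24 = 2390.1
link = 2146.6/2390.1 = 0.898121
Chained index = 100 × 1.173130 × 0.898121 = 105.3613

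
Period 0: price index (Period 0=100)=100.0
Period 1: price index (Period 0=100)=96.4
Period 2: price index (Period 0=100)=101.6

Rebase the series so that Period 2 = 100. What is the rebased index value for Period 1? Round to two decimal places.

94.88

Rebased(Period 1) = 96.4 / 101.6 × 100 = 94.8819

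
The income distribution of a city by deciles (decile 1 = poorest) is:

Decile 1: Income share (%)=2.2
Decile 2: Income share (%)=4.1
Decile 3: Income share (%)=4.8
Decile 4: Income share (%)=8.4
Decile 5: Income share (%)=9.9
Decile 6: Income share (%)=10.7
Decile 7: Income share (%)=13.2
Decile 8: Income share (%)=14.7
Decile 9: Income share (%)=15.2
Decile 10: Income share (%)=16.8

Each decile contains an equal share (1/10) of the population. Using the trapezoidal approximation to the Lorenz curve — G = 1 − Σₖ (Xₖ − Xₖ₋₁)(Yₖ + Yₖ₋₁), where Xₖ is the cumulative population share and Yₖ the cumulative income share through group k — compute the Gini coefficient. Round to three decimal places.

0.274

Cumulative income shares Yₖ: 0.0220, 0.0630, 0.1110, 0.1950, 0.2940, 0.4010, 0.5330, 0.6800, 0.8320, 1.0000
Σ (Xₖ−Xₖ₋₁)(Yₖ+Yₖ₋₁) = (1/10)(0.0220+0.0000) + (1/10)(0.0630+0.0220) + (1/10)(0.1110+0.0630) + (1/10)(0.1950+0.1110) + (1/10)(0.2940+0.1950) + (1/10)(0.4010+0.2940) + (1/10)(0.5330+0.4010) + (1/10)(0.6800+0.5330) + (1/10)(0.8320+0.6800) + (1/10)(1.0000+0.8320)
  = 0.0022 + 0.0085 + 0.0174 + 0.0306 + 0.0489 + 0.0695 + 0.0934 + 0.1213 + 0.1512 + 0.1832 = 0.7262
G = 1 − 0.7262 = 0.2738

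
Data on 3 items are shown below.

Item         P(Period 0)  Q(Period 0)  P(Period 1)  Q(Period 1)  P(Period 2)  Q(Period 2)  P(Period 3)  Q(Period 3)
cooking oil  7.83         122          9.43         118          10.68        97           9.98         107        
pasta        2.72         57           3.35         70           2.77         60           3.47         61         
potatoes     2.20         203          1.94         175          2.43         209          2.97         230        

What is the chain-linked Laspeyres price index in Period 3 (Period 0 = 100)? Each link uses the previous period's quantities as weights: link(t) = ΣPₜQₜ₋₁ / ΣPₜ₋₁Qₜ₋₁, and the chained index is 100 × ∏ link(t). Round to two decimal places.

Link Period 0→Period 1:
ΣP(Period 1)Q(Period 0) = 9.43×122 + 3.35×57 + 1.94×203 = 1150.46 + 190.95 + 393.82 = 1735.23
ΣP(Period 0)Q(Period 0) = 7.83×122 + 2.72×57 + 2.20×203 = 955.26 + 155.04 + 446.6 = 1556.9
link = 1735.23/1556.9 = 1.114542
Link Period 1→Period 2:
ΣP(Period 2)Q(Period 1) = 10.68×118 + 2.77×70 + 2.43×175 = 1260.24 + 193.9 + 425.25 = 1879.39
ΣP(Period 1)Q(Period 1) = 9.43×118 + 3.35×70 + 1.94×175 = 1112.74 + 234.5 + 339.5 = 1686.74
link = 1879.39/1686.74 = 1.114214
Link Period 2→Period 3:
ΣP(Period 3)Q(Period 2) = 9.98×97 + 3.47×60 + 2.97×209 = 968.06 + 208.2 + 620.73 = 1796.99
ΣP(Period 2)Q(Period 2) = 10.68×97 + 2.77×60 + 2.43×209 = 1035.96 + 166.2 + 507.87 = 1710.03
link = 1796.99/1710.03 = 1.050853
Chained index = 100 × 1.114542 × 1.114214 × 1.050853 = 130.4990

130.50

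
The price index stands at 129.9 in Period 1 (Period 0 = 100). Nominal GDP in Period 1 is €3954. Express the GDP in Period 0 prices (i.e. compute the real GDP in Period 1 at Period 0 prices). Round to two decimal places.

Real = Nominal ÷ (Index/100) = 3954 ÷ (129.9/100)
     = 3954 ÷ 1.299 = 3043.8799

3043.88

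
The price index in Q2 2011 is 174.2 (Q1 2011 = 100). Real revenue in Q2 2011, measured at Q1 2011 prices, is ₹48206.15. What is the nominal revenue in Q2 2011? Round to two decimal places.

Nominal = Real × (Index/100) = 48206.15 × (174.2/100)
        = 48206.15 × 1.742 = 83975.1133

83975.11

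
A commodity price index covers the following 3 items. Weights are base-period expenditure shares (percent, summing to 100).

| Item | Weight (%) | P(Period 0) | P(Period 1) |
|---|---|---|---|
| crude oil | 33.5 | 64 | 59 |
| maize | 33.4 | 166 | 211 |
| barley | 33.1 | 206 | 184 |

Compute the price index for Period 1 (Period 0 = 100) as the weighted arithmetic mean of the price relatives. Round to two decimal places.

crude oil: 33.5 × (59/64) = 33.5 × 0.921875 = 30.8828
maize: 33.4 × (211/166) = 33.4 × 1.271084 = 42.4542
barley: 33.1 × (184/206) = 33.1 × 0.893204 = 29.5650
Index = Σ wᵢ·(p₁ᵢ/p₀ᵢ) = 30.8828 + 42.4542 + 29.5650 = 102.9021

102.90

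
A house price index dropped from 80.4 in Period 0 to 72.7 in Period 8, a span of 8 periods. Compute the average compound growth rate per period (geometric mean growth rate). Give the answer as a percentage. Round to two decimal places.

Growth factor = (72.7/80.4)^(1/8) = (0.904229)^(1/8) = 0.987495
Growth rate = 0.987495 − 1 = -0.012505 = -1.2505%

-1.25%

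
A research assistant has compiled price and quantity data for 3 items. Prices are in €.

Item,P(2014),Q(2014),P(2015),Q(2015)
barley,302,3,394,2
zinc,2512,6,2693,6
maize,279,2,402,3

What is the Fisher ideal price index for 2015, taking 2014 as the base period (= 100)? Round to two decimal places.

Laspeyres component (base-period weights):
ΣP(2015)Q(2014) = 394×3 + 2693×6 + 402×2 = 1182 + 16158 + 804 = 18144
ΣP(2014)Q(2014) = 302×3 + 2512×6 + 279×2 = 906 + 15072 + 558 = 16536
L = 18144 / 16536 × 100 = 109.7242
Paasche component (current-period weights):
ΣP(2015)Q(2015) = 394×2 + 2693×6 + 402×3 = 788 + 16158 + 1206 = 18152
ΣP(2014)Q(2015) = 302×2 + 2512×6 + 279×3 = 604 + 15072 + 837 = 16513
P = 18152 / 16513 × 100 = 109.9255
Fisher = √(L × P) = √(109.7242 × 109.9255) = 109.8248

109.82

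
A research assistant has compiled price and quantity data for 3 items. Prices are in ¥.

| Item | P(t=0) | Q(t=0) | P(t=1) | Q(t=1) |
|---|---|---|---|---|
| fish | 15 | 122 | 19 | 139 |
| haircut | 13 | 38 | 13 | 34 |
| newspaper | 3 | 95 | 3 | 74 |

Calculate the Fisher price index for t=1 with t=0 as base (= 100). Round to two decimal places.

Laspeyres component (base-period weights):
ΣP(t=1)Q(t=0) = 19×122 + 13×38 + 3×95 = 2318 + 494 + 285 = 3097
ΣP(t=0)Q(t=0) = 15×122 + 13×38 + 3×95 = 1830 + 494 + 285 = 2609
L = 3097 / 2609 × 100 = 118.7045
Paasche component (current-period weights):
ΣP(t=1)Q(t=1) = 19×139 + 13×34 + 3×74 = 2641 + 442 + 222 = 3305
ΣP(t=0)Q(t=1) = 15×139 + 13×34 + 3×74 = 2085 + 442 + 222 = 2749
P = 3305 / 2749 × 100 = 120.2255
Fisher = √(L × P) = √(118.7045 × 120.2255) = 119.4626

119.46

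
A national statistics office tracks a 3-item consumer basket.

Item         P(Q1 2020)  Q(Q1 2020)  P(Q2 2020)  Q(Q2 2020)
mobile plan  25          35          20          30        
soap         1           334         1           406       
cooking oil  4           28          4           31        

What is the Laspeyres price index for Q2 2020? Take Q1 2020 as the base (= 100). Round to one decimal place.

Laspeyres price index uses base-period quantities as weights.
ΣP(Q2 2020)·Q(Q1 2020) = 20×35 + 1×334 + 4×28 = 700 + 334 + 112 = 1146
ΣP(Q1 2020)·Q(Q1 2020) = 25×35 + 1×334 + 4×28 = 875 + 334 + 112 = 1321
Index = 1146 / 1321 × 100 = 86.7525

86.8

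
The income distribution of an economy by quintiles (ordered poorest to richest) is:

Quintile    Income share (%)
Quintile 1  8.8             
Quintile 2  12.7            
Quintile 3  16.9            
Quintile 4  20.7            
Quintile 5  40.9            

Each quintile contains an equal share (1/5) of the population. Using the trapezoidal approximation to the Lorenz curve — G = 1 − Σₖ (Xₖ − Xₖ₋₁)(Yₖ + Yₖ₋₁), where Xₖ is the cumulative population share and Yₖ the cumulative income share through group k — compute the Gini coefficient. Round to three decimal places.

Cumulative income shares Yₖ: 0.0880, 0.2150, 0.3840, 0.5910, 1.0000
Σ (Xₖ−Xₖ₋₁)(Yₖ+Yₖ₋₁) = (1/5)(0.0880+0.0000) + (1/5)(0.2150+0.0880) + (1/5)(0.3840+0.2150) + (1/5)(0.5910+0.3840) + (1/5)(1.0000+0.5910)
  = 0.0176 + 0.0606 + 0.1198 + 0.1950 + 0.3182 = 0.7112
G = 1 − 0.7112 = 0.2888

0.289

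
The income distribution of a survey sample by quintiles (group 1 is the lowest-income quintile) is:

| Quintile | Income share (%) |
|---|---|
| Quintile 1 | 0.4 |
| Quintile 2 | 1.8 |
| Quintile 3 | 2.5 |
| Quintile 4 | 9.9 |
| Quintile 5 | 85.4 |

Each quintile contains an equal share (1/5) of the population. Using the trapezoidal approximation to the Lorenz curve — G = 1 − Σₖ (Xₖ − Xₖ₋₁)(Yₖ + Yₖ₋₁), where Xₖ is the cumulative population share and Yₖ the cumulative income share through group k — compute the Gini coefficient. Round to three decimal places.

Cumulative income shares Yₖ: 0.0040, 0.0220, 0.0470, 0.1460, 1.0000
Σ (Xₖ−Xₖ₋₁)(Yₖ+Yₖ₋₁) = (1/5)(0.0040+0.0000) + (1/5)(0.0220+0.0040) + (1/5)(0.0470+0.0220) + (1/5)(0.1460+0.0470) + (1/5)(1.0000+0.1460)
  = 0.0008 + 0.0052 + 0.0138 + 0.0386 + 0.2292 = 0.2876
G = 1 − 0.2876 = 0.7124

0.712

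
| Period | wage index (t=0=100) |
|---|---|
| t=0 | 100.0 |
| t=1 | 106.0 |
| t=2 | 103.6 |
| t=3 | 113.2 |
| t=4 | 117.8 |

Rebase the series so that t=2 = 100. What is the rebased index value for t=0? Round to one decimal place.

Rebased(t=0) = 100.0 / 103.6 × 100 = 96.5251

96.5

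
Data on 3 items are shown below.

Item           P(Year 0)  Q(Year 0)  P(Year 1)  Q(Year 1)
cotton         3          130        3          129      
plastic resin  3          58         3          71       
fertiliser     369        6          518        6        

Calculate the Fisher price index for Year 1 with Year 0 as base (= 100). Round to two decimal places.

Laspeyres component (base-period weights):
ΣP(Year 1)Q(Year 0) = 3×130 + 3×58 + 518×6 = 390 + 174 + 3108 = 3672
ΣP(Year 0)Q(Year 0) = 3×130 + 3×58 + 369×6 = 390 + 174 + 2214 = 2778
L = 3672 / 2778 × 100 = 132.1814
Paasche component (current-period weights):
ΣP(Year 1)Q(Year 1) = 3×129 + 3×71 + 518×6 = 387 + 213 + 3108 = 3708
ΣP(Year 0)Q(Year 1) = 3×129 + 3×71 + 369×6 = 387 + 213 + 2214 = 2814
P = 3708 / 2814 × 100 = 131.7697
Fisher = √(L × P) = √(132.1814 × 131.7697) = 131.9754

131.98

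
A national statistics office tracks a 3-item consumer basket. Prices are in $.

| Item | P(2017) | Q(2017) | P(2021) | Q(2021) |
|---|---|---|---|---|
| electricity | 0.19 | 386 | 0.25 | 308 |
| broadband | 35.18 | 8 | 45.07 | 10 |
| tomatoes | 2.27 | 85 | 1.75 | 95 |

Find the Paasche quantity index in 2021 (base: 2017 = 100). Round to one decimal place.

Paasche quantity index uses current-period prices as weights.
ΣP(2021)·Q(2021) = 0.25×308 + 45.07×10 + 1.75×95 = 77 + 450.7 + 166.25 = 693.95
ΣP(2021)·Q(2017) = 0.25×386 + 45.07×8 + 1.75×85 = 96.5 + 360.56 + 148.75 = 605.81
Index = 693.95 / 605.81 × 100 = 114.5491

114.5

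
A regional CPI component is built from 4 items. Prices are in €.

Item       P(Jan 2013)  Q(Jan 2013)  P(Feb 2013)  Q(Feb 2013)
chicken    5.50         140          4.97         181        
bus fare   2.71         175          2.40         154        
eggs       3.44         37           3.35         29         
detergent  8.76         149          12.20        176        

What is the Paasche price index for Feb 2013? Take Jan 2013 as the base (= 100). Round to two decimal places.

Paasche price index uses current-period quantities as weights.
ΣP(Feb 2013)·Q(Feb 2013) = 4.97×181 + 2.40×154 + 3.35×29 + 12.20×176 = 899.57 + 369.6 + 97.15 + 2147.2 = 3513.52
ΣP(Jan 2013)·Q(Feb 2013) = 5.50×181 + 2.71×154 + 3.44×29 + 8.76×176 = 995.5 + 417.34 + 99.76 + 1541.76 = 3054.36
Index = 3513.52 / 3054.36 × 100 = 115.0329

115.03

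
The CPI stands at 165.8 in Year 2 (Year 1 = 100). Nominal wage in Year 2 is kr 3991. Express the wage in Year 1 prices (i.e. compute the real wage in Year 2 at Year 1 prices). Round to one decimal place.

2407.1

Real = Nominal ÷ (Index/100) = 3991 ÷ (165.8/100)
     = 3991 ÷ 1.658 = 2407.1170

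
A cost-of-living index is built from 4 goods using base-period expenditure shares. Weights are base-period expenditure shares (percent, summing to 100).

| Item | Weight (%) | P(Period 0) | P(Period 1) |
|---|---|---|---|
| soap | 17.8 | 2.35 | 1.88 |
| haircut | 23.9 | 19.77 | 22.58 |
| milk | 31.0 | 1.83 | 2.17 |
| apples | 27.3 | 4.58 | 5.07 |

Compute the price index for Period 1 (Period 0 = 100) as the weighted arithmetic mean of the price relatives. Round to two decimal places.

soap: 17.8 × (1.88/2.35) = 17.8 × 0.800000 = 14.2400
haircut: 23.9 × (22.58/19.77) = 23.9 × 1.142135 = 27.2970
milk: 31.0 × (2.17/1.83) = 31.0 × 1.185792 = 36.7596
apples: 27.3 × (5.07/4.58) = 27.3 × 1.106987 = 30.2207
Index = Σ wᵢ·(p₁ᵢ/p₀ᵢ) = 14.2400 + 27.2970 + 36.7596 + 30.2207 = 108.5173

108.52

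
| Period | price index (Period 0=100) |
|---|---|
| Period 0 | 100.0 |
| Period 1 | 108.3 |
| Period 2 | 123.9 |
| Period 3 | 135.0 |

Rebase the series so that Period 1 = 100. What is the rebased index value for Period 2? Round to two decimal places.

114.40

Rebased(Period 2) = 123.9 / 108.3 × 100 = 114.4044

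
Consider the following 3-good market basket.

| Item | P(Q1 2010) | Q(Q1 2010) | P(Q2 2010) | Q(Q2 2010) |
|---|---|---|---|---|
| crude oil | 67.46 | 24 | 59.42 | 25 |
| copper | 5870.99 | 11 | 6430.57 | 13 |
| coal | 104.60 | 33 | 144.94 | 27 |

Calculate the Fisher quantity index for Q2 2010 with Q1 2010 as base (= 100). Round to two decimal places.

115.86

Laspeyres component (base-period weights):
ΣP(Q1 2010)Q(Q2 2010) = 67.46×25 + 5870.99×13 + 104.60×27 = 1686.5 + 76322.87 + 2824.2 = 80833.57
ΣP(Q1 2010)Q(Q1 2010) = 67.46×24 + 5870.99×11 + 104.60×33 = 1619.04 + 64580.89 + 3451.8 = 69651.73
L = 80833.57 / 69651.73 × 100 = 116.0539
Paasche component (current-period weights):
ΣP(Q2 2010)Q(Q2 2010) = 59.42×25 + 6430.57×13 + 144.94×27 = 1485.5 + 83597.41 + 3913.38 = 88996.29
ΣP(Q2 2010)Q(Q1 2010) = 59.42×24 + 6430.57×11 + 144.94×33 = 1426.08 + 70736.27 + 4783.02 = 76945.37
P = 88996.29 / 76945.37 × 100 = 115.6617
Fisher = √(L × P) = √(116.0539 × 115.6617) = 115.8576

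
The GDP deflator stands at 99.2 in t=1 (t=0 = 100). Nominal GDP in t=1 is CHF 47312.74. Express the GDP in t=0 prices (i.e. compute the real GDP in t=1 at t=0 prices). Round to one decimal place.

47694.3

Real = Nominal ÷ (Index/100) = 47312.74 ÷ (99.2/100)
     = 47312.74 ÷ 0.992 = 47694.2944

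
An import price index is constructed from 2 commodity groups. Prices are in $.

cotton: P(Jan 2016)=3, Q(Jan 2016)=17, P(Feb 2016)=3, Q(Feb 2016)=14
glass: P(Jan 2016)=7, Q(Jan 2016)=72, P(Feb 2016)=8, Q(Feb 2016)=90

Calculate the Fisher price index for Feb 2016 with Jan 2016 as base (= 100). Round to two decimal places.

Laspeyres component (base-period weights):
ΣP(Feb 2016)Q(Jan 2016) = 3×17 + 8×72 = 51 + 576 = 627
ΣP(Jan 2016)Q(Jan 2016) = 3×17 + 7×72 = 51 + 504 = 555
L = 627 / 555 × 100 = 112.9730
Paasche component (current-period weights):
ΣP(Feb 2016)Q(Feb 2016) = 3×14 + 8×90 = 42 + 720 = 762
ΣP(Jan 2016)Q(Feb 2016) = 3×14 + 7×90 = 42 + 630 = 672
P = 762 / 672 × 100 = 113.3929
Fisher = √(L × P) = √(112.9730 × 113.3929) = 113.1827

113.18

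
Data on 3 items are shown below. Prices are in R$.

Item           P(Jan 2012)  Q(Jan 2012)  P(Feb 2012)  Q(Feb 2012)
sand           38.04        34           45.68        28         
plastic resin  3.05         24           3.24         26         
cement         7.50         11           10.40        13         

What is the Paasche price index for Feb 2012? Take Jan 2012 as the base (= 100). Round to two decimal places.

120.66

Paasche price index uses current-period quantities as weights.
ΣP(Feb 2012)·Q(Feb 2012) = 45.68×28 + 3.24×26 + 10.40×13 = 1279.04 + 84.24 + 135.2 = 1498.48
ΣP(Jan 2012)·Q(Feb 2012) = 38.04×28 + 3.05×26 + 7.50×13 = 1065.12 + 79.3 + 97.5 = 1241.92
Index = 1498.48 / 1241.92 × 100 = 120.6583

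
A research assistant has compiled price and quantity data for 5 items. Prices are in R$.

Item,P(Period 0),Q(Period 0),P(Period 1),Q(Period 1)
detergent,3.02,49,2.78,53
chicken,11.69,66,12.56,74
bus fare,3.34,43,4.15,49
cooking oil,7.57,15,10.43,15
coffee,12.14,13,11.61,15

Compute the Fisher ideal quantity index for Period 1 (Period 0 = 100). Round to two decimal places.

111.12

Laspeyres component (base-period weights):
ΣP(Period 0)Q(Period 1) = 3.02×53 + 11.69×74 + 3.34×49 + 7.57×15 + 12.14×15 = 160.06 + 865.06 + 163.66 + 113.55 + 182.1 = 1484.43
ΣP(Period 0)Q(Period 0) = 3.02×49 + 11.69×66 + 3.34×43 + 7.57×15 + 12.14×13 = 147.98 + 771.54 + 143.62 + 113.55 + 157.82 = 1334.51
L = 1484.43 / 1334.51 × 100 = 111.2341
Paasche component (current-period weights):
ΣP(Period 1)Q(Period 1) = 2.78×53 + 12.56×74 + 4.15×49 + 10.43×15 + 11.61×15 = 147.34 + 929.44 + 203.35 + 156.45 + 174.15 = 1610.73
ΣP(Period 1)Q(Period 0) = 2.78×49 + 12.56×66 + 4.15×43 + 10.43×15 + 11.61×13 = 136.22 + 828.96 + 178.45 + 156.45 + 150.93 = 1451.01
P = 1610.73 / 1451.01 × 100 = 111.0075
Fisher = √(L × P) = √(111.2341 × 111.0075) = 111.1207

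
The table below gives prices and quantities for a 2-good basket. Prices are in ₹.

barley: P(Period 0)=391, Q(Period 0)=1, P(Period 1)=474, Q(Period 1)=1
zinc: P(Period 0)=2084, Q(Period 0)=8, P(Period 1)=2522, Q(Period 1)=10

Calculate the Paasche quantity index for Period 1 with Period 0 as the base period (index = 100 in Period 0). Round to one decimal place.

124.4

Paasche quantity index uses current-period prices as weights.
ΣP(Period 1)·Q(Period 1) = 474×1 + 2522×10 = 474 + 25220 = 25694
ΣP(Period 1)·Q(Period 0) = 474×1 + 2522×8 = 474 + 20176 = 20650
Index = 25694 / 20650 × 100 = 124.4262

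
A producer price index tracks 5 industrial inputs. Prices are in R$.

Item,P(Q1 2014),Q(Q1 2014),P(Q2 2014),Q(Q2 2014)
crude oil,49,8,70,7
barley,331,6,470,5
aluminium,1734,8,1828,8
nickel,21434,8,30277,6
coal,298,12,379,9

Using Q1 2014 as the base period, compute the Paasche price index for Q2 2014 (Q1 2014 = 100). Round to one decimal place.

137.6

Paasche price index uses current-period quantities as weights.
ΣP(Q2 2014)·Q(Q2 2014) = 70×7 + 470×5 + 1828×8 + 30277×6 + 379×9 = 490 + 2350 + 14624 + 181662 + 3411 = 202537
ΣP(Q1 2014)·Q(Q2 2014) = 49×7 + 331×5 + 1734×8 + 21434×6 + 298×9 = 343 + 1655 + 13872 + 128604 + 2682 = 147156
Index = 202537 / 147156 × 100 = 137.6342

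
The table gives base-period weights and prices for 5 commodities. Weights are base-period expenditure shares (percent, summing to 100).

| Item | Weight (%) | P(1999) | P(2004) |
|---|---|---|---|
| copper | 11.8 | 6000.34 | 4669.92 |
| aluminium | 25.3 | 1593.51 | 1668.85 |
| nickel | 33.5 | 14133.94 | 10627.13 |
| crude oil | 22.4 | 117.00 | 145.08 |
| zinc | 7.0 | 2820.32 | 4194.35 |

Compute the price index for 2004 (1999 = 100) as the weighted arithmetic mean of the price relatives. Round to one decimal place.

99.1

copper: 11.8 × (4669.92/6000.34) = 11.8 × 0.778276 = 9.1837
aluminium: 25.3 × (1668.85/1593.51) = 25.3 × 1.047279 = 26.4962
nickel: 33.5 × (10627.13/14133.94) = 33.5 × 0.751887 = 25.1882
crude oil: 22.4 × (145.08/117.00) = 22.4 × 1.240000 = 27.7760
zinc: 7.0 × (4194.35/2820.32) = 7.0 × 1.487189 = 10.4103
Index = Σ wᵢ·(p₁ᵢ/p₀ᵢ) = 9.1837 + 26.4962 + 25.1882 + 27.7760 + 10.4103 = 99.0544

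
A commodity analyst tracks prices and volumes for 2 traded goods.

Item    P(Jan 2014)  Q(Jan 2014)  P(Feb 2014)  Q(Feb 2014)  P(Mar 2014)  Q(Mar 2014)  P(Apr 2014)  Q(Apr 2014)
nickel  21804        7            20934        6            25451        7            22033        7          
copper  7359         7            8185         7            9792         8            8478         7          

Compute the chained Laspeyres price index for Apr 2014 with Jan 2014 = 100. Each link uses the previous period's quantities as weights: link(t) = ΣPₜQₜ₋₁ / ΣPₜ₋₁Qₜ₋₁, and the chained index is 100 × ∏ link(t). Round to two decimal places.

Link Jan 2014→Feb 2014:
ΣP(Feb 2014)Q(Jan 2014) = 20934×7 + 8185×7 = 146538 + 57295 = 203833
ΣP(Jan 2014)Q(Jan 2014) = 21804×7 + 7359×7 = 152628 + 51513 = 204141
link = 203833/204141 = 0.998491
Link Feb 2014→Mar 2014:
ΣP(Mar 2014)Q(Feb 2014) = 25451×6 + 9792×7 = 152706 + 68544 = 221250
ΣP(Feb 2014)Q(Feb 2014) = 20934×6 + 8185×7 = 125604 + 57295 = 182899
link = 221250/182899 = 1.209684
Link Mar 2014→Apr 2014:
ΣP(Apr 2014)Q(Mar 2014) = 22033×7 + 8478×8 = 154231 + 67824 = 222055
ΣP(Mar 2014)Q(Mar 2014) = 25451×7 + 9792×8 = 178157 + 78336 = 256493
link = 222055/256493 = 0.865735
Chained index = 100 × 0.998491 × 1.209684 × 0.865735 = 104.5686

104.57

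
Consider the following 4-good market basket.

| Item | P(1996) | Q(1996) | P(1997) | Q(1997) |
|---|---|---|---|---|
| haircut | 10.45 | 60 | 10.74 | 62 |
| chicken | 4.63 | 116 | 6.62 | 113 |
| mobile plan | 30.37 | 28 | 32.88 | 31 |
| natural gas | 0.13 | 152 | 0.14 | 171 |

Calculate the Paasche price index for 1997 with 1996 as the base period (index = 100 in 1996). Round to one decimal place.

Paasche price index uses current-period quantities as weights.
ΣP(1997)·Q(1997) = 10.74×62 + 6.62×113 + 32.88×31 + 0.14×171 = 665.88 + 748.06 + 1019.28 + 23.94 = 2457.16
ΣP(1996)·Q(1997) = 10.45×62 + 4.63×113 + 30.37×31 + 0.13×171 = 647.9 + 523.19 + 941.47 + 22.23 = 2134.79
Index = 2457.16 / 2134.79 × 100 = 115.1008

115.1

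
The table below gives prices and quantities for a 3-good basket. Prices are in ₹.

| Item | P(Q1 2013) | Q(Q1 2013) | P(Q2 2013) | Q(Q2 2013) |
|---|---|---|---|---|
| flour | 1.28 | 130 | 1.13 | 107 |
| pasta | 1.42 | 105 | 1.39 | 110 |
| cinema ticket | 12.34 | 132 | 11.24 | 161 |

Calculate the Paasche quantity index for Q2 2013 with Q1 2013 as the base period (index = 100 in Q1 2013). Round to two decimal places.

117.28

Paasche quantity index uses current-period prices as weights.
ΣP(Q2 2013)·Q(Q2 2013) = 1.13×107 + 1.39×110 + 11.24×161 = 120.91 + 152.9 + 1809.64 = 2083.45
ΣP(Q2 2013)·Q(Q1 2013) = 1.13×130 + 1.39×105 + 11.24×132 = 146.9 + 145.95 + 1483.68 = 1776.53
Index = 2083.45 / 1776.53 × 100 = 117.2764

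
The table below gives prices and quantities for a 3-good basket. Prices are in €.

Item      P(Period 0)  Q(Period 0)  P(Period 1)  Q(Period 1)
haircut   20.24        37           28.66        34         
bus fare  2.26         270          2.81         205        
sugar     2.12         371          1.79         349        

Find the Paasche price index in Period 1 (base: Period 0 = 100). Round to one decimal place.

Paasche price index uses current-period quantities as weights.
ΣP(Period 1)·Q(Period 1) = 28.66×34 + 2.81×205 + 1.79×349 = 974.44 + 576.05 + 624.71 = 2175.2
ΣP(Period 0)·Q(Period 1) = 20.24×34 + 2.26×205 + 2.12×349 = 688.16 + 463.3 + 739.88 = 1891.34
Index = 2175.2 / 1891.34 × 100 = 115.0084

115.0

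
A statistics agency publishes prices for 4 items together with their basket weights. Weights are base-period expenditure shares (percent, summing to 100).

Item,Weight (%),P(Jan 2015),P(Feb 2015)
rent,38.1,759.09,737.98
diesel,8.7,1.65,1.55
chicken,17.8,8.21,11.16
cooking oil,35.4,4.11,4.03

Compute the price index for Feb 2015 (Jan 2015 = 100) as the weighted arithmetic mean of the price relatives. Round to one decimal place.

104.1

rent: 38.1 × (737.98/759.09) = 38.1 × 0.972190 = 37.0405
diesel: 8.7 × (1.55/1.65) = 8.7 × 0.939394 = 8.1727
chicken: 17.8 × (11.16/8.21) = 17.8 × 1.359318 = 24.1959
cooking oil: 35.4 × (4.03/4.11) = 35.4 × 0.980535 = 34.7109
Index = Σ wᵢ·(p₁ᵢ/p₀ᵢ) = 37.0405 + 8.1727 + 24.1959 + 34.7109 = 104.1200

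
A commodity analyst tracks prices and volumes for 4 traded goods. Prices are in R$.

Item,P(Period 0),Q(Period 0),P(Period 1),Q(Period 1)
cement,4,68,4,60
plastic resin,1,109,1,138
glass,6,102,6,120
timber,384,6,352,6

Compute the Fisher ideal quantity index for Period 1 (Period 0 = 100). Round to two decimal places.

103.28

Laspeyres component (base-period weights):
ΣP(Period 0)Q(Period 1) = 4×60 + 1×138 + 6×120 + 384×6 = 240 + 138 + 720 + 2304 = 3402
ΣP(Period 0)Q(Period 0) = 4×68 + 1×109 + 6×102 + 384×6 = 272 + 109 + 612 + 2304 = 3297
L = 3402 / 3297 × 100 = 103.1847
Paasche component (current-period weights):
ΣP(Period 1)Q(Period 1) = 4×60 + 1×138 + 6×120 + 352×6 = 240 + 138 + 720 + 2112 = 3210
ΣP(Period 1)Q(Period 0) = 4×68 + 1×109 + 6×102 + 352×6 = 272 + 109 + 612 + 2112 = 3105
P = 3210 / 3105 × 100 = 103.3816
Fisher = √(L × P) = √(103.1847 × 103.3816) = 103.2831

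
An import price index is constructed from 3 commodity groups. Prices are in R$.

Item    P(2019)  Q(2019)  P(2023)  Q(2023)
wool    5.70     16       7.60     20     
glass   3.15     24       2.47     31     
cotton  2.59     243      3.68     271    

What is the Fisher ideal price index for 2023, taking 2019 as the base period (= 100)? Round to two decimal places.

Laspeyres component (base-period weights):
ΣP(2023)Q(2019) = 7.60×16 + 2.47×24 + 3.68×243 = 121.6 + 59.28 + 894.24 = 1075.12
ΣP(2019)Q(2019) = 5.70×16 + 3.15×24 + 2.59×243 = 91.2 + 75.6 + 629.37 = 796.17
L = 1075.12 / 796.17 × 100 = 135.0365
Paasche component (current-period weights):
ΣP(2023)Q(2023) = 7.60×20 + 2.47×31 + 3.68×271 = 152 + 76.57 + 997.28 = 1225.85
ΣP(2019)Q(2023) = 5.70×20 + 3.15×31 + 2.59×271 = 114 + 97.65 + 701.89 = 913.54
P = 1225.85 / 913.54 × 100 = 134.1868
Fisher = √(L × P) = √(135.0365 × 134.1868) = 134.6110

134.61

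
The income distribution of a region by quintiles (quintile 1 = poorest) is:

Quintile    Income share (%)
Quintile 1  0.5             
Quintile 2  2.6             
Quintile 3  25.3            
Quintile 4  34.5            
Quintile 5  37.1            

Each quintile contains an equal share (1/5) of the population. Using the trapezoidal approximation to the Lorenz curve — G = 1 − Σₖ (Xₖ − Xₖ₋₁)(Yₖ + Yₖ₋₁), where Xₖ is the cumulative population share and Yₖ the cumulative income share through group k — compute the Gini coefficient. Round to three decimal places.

0.420

Cumulative income shares Yₖ: 0.0050, 0.0310, 0.2840, 0.6290, 1.0000
Σ (Xₖ−Xₖ₋₁)(Yₖ+Yₖ₋₁) = (1/5)(0.0050+0.0000) + (1/5)(0.0310+0.0050) + (1/5)(0.2840+0.0310) + (1/5)(0.6290+0.2840) + (1/5)(1.0000+0.6290)
  = 0.0010 + 0.0072 + 0.0630 + 0.1826 + 0.3258 = 0.5796
G = 1 − 0.5796 = 0.4204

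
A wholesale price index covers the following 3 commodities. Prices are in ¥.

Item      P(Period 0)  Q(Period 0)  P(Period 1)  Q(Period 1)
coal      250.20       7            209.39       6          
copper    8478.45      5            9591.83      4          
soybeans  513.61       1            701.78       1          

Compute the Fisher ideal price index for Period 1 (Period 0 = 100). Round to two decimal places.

112.24

Laspeyres component (base-period weights):
ΣP(Period 1)Q(Period 0) = 209.39×7 + 9591.83×5 + 701.78×1 = 1465.73 + 47959.15 + 701.78 = 50126.66
ΣP(Period 0)Q(Period 0) = 250.20×7 + 8478.45×5 + 513.61×1 = 1751.4 + 42392.25 + 513.61 = 44657.26
L = 50126.66 / 44657.26 × 100 = 112.2475
Paasche component (current-period weights):
ΣP(Period 1)Q(Period 1) = 209.39×6 + 9591.83×4 + 701.78×1 = 1256.34 + 38367.32 + 701.78 = 40325.44
ΣP(Period 0)Q(Period 1) = 250.20×6 + 8478.45×4 + 513.61×1 = 1501.2 + 33913.8 + 513.61 = 35928.61
P = 40325.44 / 35928.61 × 100 = 112.2377
Fisher = √(L × P) = √(112.2475 × 112.2377) = 112.2426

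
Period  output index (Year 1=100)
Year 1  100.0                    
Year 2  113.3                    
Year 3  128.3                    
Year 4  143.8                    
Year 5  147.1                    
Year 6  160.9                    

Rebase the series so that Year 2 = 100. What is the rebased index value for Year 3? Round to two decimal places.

Rebased(Year 3) = 128.3 / 113.3 × 100 = 113.2392

113.24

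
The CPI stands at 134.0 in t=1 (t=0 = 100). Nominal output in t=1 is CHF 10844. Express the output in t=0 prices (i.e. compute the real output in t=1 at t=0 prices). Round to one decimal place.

Real = Nominal ÷ (Index/100) = 10844 ÷ (134.0/100)
     = 10844 ÷ 1.340 = 8092.5373

8092.5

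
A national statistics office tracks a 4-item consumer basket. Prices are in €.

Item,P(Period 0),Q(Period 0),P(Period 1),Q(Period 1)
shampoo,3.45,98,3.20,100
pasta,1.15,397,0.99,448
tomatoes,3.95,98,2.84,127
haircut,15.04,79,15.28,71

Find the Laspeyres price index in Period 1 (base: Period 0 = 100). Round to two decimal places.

Laspeyres price index uses base-period quantities as weights.
ΣP(Period 1)·Q(Period 0) = 3.20×98 + 0.99×397 + 2.84×98 + 15.28×79 = 313.6 + 393.03 + 278.32 + 1207.12 = 2192.07
ΣP(Period 0)·Q(Period 0) = 3.45×98 + 1.15×397 + 3.95×98 + 15.04×79 = 338.1 + 456.55 + 387.1 + 1188.16 = 2369.91
Index = 2192.07 / 2369.91 × 100 = 92.4959

92.50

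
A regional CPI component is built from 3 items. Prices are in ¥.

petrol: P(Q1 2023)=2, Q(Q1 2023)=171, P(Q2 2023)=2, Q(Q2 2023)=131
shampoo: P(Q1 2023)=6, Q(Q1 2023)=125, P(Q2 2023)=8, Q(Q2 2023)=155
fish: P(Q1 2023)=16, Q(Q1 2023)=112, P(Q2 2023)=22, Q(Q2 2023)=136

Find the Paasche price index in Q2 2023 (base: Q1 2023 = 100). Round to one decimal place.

133.4

Paasche price index uses current-period quantities as weights.
ΣP(Q2 2023)·Q(Q2 2023) = 2×131 + 8×155 + 22×136 = 262 + 1240 + 2992 = 4494
ΣP(Q1 2023)·Q(Q2 2023) = 2×131 + 6×155 + 16×136 = 262 + 930 + 2176 = 3368
Index = 4494 / 3368 × 100 = 133.4323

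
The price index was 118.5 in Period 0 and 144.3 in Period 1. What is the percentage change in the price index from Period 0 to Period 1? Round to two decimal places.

21.77%

Change = (144.3 − 118.5) / 118.5 × 100
       = 25.8 / 118.5 × 100 = 21.7722%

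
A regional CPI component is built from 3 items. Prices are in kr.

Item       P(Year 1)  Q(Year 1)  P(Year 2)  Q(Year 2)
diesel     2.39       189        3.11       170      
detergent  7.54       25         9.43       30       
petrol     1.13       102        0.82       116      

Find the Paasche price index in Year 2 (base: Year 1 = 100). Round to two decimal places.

Paasche price index uses current-period quantities as weights.
ΣP(Year 2)·Q(Year 2) = 3.11×170 + 9.43×30 + 0.82×116 = 528.7 + 282.9 + 95.12 = 906.72
ΣP(Year 1)·Q(Year 2) = 2.39×170 + 7.54×30 + 1.13×116 = 406.3 + 226.2 + 131.08 = 763.58
Index = 906.72 / 763.58 × 100 = 118.7459

118.75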